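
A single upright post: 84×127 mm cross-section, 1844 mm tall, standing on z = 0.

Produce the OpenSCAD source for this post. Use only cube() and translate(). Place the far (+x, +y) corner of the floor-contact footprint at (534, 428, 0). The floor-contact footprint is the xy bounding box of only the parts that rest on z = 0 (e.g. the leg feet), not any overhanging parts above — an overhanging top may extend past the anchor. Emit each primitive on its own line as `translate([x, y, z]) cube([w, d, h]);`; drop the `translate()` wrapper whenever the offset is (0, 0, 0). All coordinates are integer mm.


translate([450, 301, 0]) cube([84, 127, 1844]);


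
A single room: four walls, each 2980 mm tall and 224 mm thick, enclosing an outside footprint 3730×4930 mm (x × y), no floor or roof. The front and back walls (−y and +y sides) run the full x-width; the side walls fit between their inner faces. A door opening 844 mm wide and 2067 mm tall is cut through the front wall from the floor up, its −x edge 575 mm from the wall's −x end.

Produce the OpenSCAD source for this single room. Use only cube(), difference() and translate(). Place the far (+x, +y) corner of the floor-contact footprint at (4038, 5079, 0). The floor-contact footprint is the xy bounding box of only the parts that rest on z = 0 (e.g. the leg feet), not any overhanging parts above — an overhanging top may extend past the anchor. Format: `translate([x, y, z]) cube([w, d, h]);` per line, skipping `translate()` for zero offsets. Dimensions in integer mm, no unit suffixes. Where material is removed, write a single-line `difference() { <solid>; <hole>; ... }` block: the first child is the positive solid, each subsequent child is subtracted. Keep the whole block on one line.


difference() { translate([308, 149, 0]) cube([3730, 224, 2980]); translate([883, 149, 0]) cube([844, 224, 2067]); }
translate([308, 4855, 0]) cube([3730, 224, 2980]);
translate([308, 373, 0]) cube([224, 4482, 2980]);
translate([3814, 373, 0]) cube([224, 4482, 2980]);


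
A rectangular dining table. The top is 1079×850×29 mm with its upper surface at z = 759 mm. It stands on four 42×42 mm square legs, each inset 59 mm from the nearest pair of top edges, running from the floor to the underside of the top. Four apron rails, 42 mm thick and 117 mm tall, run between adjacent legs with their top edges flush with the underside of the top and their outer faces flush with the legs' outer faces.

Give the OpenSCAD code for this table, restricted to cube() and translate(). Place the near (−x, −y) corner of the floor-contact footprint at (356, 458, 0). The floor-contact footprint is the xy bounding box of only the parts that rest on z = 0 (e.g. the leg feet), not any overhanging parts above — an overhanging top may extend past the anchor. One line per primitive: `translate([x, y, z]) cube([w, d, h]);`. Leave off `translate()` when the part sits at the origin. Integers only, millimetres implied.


translate([297, 399, 730]) cube([1079, 850, 29]);
translate([356, 458, 0]) cube([42, 42, 730]);
translate([1275, 458, 0]) cube([42, 42, 730]);
translate([356, 1148, 0]) cube([42, 42, 730]);
translate([1275, 1148, 0]) cube([42, 42, 730]);
translate([398, 458, 613]) cube([877, 42, 117]);
translate([398, 1148, 613]) cube([877, 42, 117]);
translate([356, 500, 613]) cube([42, 648, 117]);
translate([1275, 500, 613]) cube([42, 648, 117]);


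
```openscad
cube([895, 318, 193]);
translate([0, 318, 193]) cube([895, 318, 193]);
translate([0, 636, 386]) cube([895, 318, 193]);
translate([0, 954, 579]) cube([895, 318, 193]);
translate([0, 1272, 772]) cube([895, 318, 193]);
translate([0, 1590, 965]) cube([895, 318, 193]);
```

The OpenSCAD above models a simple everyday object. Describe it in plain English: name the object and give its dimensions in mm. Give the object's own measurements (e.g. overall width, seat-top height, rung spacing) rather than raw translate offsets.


A straight staircase of 6 solid steps. Each step is 895 mm wide (x), 318 mm deep (y, the going) and 193 mm tall (the rise). The first step rests on the floor; each subsequent step sits one going further in +y and one rise higher in +z, directly behind and above the previous step with no overlap.


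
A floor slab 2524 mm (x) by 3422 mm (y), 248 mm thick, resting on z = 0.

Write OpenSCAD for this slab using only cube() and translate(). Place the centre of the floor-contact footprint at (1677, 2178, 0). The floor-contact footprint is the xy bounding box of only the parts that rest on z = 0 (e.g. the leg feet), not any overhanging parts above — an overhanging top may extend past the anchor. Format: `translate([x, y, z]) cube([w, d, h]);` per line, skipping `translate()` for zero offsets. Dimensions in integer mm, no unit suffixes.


translate([415, 467, 0]) cube([2524, 3422, 248]);


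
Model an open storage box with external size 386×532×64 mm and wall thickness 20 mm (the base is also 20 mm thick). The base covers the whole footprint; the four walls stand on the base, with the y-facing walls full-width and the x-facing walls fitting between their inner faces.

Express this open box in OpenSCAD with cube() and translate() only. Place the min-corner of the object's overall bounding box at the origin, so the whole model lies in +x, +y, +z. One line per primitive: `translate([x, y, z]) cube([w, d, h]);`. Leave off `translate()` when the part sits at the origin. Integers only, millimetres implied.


cube([386, 532, 20]);
translate([0, 0, 20]) cube([386, 20, 44]);
translate([0, 512, 20]) cube([386, 20, 44]);
translate([0, 20, 20]) cube([20, 492, 44]);
translate([366, 20, 20]) cube([20, 492, 44]);


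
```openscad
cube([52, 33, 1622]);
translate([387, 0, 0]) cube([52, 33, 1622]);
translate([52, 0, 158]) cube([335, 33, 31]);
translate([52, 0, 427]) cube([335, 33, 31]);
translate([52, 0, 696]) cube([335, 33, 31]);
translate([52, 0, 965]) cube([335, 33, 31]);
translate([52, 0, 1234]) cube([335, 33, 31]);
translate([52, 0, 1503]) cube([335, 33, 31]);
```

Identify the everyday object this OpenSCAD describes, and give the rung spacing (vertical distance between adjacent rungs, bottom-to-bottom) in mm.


A ladder. The rung spacing is 269 mm.

Two tall 52×33 posts with 6 short bars between them — a ladder. Adjacent rungs sit at z = 158 and z = 427, so the spacing is 427 − 158 = 269 mm.


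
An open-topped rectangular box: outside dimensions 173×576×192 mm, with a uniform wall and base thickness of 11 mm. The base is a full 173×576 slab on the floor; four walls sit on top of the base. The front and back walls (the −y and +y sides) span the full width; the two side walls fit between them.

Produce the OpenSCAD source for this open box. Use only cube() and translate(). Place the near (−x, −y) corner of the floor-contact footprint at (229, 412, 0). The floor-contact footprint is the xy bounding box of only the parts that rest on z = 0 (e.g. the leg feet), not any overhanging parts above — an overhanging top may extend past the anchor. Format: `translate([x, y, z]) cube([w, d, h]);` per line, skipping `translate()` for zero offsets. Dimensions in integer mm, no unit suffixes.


translate([229, 412, 0]) cube([173, 576, 11]);
translate([229, 412, 11]) cube([173, 11, 181]);
translate([229, 977, 11]) cube([173, 11, 181]);
translate([229, 423, 11]) cube([11, 554, 181]);
translate([391, 423, 11]) cube([11, 554, 181]);


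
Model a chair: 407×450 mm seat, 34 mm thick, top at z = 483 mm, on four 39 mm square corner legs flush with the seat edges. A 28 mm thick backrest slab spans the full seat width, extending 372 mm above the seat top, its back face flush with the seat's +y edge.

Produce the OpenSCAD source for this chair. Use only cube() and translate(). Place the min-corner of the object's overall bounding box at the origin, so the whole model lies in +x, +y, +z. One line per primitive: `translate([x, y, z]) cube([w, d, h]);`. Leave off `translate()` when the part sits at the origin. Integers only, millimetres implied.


translate([0, 0, 449]) cube([407, 450, 34]);
cube([39, 39, 449]);
translate([368, 0, 0]) cube([39, 39, 449]);
translate([0, 411, 0]) cube([39, 39, 449]);
translate([368, 411, 0]) cube([39, 39, 449]);
translate([0, 422, 483]) cube([407, 28, 372]);


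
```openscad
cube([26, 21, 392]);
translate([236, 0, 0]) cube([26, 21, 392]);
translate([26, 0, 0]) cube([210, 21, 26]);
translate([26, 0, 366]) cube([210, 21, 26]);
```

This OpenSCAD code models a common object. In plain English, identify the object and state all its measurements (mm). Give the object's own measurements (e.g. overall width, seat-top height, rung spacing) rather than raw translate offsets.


A rectangular picture frame lying in the x–z plane (depth along y). The opening is 210 mm wide (x) by 340 mm tall (z), surrounded by a border 26 mm wide on all four sides. The frame is 21 mm deep and is made of two full-height vertical stiles with two horizontal rails fitted between them.


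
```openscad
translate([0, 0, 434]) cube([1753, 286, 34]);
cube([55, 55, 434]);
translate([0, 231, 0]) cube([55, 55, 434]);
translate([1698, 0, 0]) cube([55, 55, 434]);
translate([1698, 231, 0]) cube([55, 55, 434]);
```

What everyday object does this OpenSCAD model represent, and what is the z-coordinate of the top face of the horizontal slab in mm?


A bench. The seat-top height is 468 mm.

A long slab on four corner posts — a bench. The slab sits at z = 434 with thickness 34, so the top is 434 + 34 = 468 mm.


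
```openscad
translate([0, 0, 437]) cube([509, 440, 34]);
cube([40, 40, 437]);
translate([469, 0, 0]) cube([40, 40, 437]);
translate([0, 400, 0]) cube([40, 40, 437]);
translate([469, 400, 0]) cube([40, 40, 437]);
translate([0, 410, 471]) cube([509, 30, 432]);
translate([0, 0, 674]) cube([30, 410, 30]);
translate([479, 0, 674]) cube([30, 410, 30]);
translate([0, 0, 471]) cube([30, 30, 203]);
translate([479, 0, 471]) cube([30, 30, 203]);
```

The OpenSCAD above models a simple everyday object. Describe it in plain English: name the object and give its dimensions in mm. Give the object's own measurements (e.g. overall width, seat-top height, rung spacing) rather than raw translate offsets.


A chair. The seat is a 509×440×34 mm slab with its top at z = 471 mm, on four 40×40 mm corner legs (flush with the seat edges, standing on z = 0). A flat backrest 30 mm thick, 432 mm tall, spans the full seat width and rises from the seat top along its +y edge, rear face flush with the rear of the seat. Two armrests of 30×30 mm section run along each side from the seat's front edge to the front of the backrest, top faces 233 mm above the seat top and outer faces flush with the seat's x-edges; a 30×30 mm post under the front of each armrest stands on the seat at the front corner.


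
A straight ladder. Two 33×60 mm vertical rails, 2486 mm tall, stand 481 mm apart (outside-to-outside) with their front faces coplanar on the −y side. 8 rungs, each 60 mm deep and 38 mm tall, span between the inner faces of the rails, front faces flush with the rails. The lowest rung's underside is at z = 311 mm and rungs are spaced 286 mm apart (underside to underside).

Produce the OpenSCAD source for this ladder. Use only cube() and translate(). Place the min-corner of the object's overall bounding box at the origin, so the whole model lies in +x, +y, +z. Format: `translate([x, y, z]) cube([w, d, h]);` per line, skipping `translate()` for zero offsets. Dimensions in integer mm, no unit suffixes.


cube([33, 60, 2486]);
translate([448, 0, 0]) cube([33, 60, 2486]);
translate([33, 0, 311]) cube([415, 60, 38]);
translate([33, 0, 597]) cube([415, 60, 38]);
translate([33, 0, 883]) cube([415, 60, 38]);
translate([33, 0, 1169]) cube([415, 60, 38]);
translate([33, 0, 1455]) cube([415, 60, 38]);
translate([33, 0, 1741]) cube([415, 60, 38]);
translate([33, 0, 2027]) cube([415, 60, 38]);
translate([33, 0, 2313]) cube([415, 60, 38]);


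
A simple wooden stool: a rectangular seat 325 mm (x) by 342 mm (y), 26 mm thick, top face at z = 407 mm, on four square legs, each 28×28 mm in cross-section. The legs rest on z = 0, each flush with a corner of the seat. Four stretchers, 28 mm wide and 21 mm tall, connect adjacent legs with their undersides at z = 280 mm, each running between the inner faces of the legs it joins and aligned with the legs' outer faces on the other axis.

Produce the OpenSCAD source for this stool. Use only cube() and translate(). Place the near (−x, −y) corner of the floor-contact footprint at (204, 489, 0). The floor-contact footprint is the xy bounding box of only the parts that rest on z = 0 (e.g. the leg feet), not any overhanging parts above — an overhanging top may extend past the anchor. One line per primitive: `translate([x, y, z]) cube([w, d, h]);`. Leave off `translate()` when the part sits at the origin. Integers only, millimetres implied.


translate([204, 489, 381]) cube([325, 342, 26]);
translate([204, 489, 0]) cube([28, 28, 381]);
translate([501, 489, 0]) cube([28, 28, 381]);
translate([204, 803, 0]) cube([28, 28, 381]);
translate([501, 803, 0]) cube([28, 28, 381]);
translate([232, 489, 280]) cube([269, 28, 21]);
translate([232, 803, 280]) cube([269, 28, 21]);
translate([204, 517, 280]) cube([28, 286, 21]);
translate([501, 517, 280]) cube([28, 286, 21]);


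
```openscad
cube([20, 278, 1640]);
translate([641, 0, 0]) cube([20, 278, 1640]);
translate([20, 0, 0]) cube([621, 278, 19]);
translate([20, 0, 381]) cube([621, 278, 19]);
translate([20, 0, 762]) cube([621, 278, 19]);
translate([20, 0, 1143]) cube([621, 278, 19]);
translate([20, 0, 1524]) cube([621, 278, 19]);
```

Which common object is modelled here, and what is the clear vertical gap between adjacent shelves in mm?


A bookshelf. The clear shelf gap is 362 mm.

Two tall side panels with 5 horizontal boards between them — a bookshelf. The first two shelf undersides are at z = 0 and z = 381; with shelf thickness 19, the clear gap is 381 − 0 − 19 = 362 mm.


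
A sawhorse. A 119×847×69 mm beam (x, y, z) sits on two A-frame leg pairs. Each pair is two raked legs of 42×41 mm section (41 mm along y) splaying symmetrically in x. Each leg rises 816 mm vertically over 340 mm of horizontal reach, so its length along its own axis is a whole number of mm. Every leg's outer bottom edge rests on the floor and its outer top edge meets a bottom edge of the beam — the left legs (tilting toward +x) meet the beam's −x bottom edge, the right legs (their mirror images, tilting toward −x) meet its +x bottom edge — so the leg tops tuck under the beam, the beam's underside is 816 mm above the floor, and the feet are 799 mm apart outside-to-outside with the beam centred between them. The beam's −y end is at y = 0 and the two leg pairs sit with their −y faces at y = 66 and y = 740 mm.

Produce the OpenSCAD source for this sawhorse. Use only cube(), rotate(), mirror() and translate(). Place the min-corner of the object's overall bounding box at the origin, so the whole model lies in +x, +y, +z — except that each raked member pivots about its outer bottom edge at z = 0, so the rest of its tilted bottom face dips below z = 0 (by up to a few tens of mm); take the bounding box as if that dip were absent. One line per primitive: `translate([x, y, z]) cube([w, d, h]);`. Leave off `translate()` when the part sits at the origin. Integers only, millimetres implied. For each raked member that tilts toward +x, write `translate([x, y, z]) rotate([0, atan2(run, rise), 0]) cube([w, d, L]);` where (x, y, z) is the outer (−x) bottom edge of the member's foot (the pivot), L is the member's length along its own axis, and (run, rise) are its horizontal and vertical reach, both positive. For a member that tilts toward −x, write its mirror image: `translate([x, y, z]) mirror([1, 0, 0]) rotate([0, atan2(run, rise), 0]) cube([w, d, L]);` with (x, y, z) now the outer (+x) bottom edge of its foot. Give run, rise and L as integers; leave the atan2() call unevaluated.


translate([340, 0, 816]) cube([119, 847, 69]);
translate([0, 66, 0]) rotate([0, atan2(340, 816), 0]) cube([42, 41, 884]);
translate([799, 66, 0]) mirror([1, 0, 0]) rotate([0, atan2(340, 816), 0]) cube([42, 41, 884]);
translate([0, 740, 0]) rotate([0, atan2(340, 816), 0]) cube([42, 41, 884]);
translate([799, 740, 0]) mirror([1, 0, 0]) rotate([0, atan2(340, 816), 0]) cube([42, 41, 884]);


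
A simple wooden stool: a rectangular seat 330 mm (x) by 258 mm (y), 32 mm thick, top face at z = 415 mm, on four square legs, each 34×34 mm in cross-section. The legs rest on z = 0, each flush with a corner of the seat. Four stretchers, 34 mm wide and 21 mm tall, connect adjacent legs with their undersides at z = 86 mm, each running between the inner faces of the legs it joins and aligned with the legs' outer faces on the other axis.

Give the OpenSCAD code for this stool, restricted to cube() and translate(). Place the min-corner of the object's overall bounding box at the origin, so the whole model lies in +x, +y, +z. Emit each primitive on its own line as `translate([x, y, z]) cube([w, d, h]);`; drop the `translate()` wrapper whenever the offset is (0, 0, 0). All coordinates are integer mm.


// leg_h = 415 - 32 = 383
// stretcher span = 330 - 2*34 = 262
translate([0, 0, 383]) cube([330, 258, 32]);
cube([34, 34, 383]);
translate([296, 0, 0]) cube([34, 34, 383]);
translate([0, 224, 0]) cube([34, 34, 383]);
translate([296, 224, 0]) cube([34, 34, 383]);
translate([34, 0, 86]) cube([262, 34, 21]);
translate([34, 224, 86]) cube([262, 34, 21]);
translate([0, 34, 86]) cube([34, 190, 21]);
translate([296, 34, 86]) cube([34, 190, 21]);


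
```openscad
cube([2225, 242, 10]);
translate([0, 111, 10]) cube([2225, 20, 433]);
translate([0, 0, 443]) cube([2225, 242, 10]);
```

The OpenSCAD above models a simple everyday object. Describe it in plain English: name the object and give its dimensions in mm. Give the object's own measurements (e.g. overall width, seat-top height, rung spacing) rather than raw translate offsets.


An I-beam lying along x, 2225 mm long. Overall section height 453 mm. Two flanges 242 mm wide (y) and 10 mm thick, one on the floor and one at the top; a web 20 mm thick runs between them, centred on the flange width.


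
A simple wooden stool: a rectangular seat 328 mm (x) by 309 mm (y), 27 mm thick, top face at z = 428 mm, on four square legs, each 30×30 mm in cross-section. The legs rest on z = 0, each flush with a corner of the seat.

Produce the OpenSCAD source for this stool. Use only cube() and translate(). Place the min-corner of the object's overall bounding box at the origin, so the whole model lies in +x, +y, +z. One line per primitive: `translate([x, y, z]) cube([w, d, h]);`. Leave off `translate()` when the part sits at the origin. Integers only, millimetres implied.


// leg_h = 428 - 27 = 401
translate([0, 0, 401]) cube([328, 309, 27]);
cube([30, 30, 401]);
translate([298, 0, 0]) cube([30, 30, 401]);
translate([0, 279, 0]) cube([30, 30, 401]);
translate([298, 279, 0]) cube([30, 30, 401]);


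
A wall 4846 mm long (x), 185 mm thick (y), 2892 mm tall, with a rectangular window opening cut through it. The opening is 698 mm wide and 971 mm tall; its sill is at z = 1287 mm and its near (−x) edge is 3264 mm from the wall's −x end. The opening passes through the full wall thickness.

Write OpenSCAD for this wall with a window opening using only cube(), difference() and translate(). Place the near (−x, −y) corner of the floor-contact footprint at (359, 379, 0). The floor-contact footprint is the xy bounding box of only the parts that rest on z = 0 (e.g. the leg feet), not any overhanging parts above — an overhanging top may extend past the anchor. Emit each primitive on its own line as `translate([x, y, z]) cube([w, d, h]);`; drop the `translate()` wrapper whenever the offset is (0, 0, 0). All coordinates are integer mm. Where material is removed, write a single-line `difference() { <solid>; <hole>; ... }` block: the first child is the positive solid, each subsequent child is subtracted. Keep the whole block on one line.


difference() { translate([359, 379, 0]) cube([4846, 185, 2892]); translate([3623, 379, 1287]) cube([698, 185, 971]); }


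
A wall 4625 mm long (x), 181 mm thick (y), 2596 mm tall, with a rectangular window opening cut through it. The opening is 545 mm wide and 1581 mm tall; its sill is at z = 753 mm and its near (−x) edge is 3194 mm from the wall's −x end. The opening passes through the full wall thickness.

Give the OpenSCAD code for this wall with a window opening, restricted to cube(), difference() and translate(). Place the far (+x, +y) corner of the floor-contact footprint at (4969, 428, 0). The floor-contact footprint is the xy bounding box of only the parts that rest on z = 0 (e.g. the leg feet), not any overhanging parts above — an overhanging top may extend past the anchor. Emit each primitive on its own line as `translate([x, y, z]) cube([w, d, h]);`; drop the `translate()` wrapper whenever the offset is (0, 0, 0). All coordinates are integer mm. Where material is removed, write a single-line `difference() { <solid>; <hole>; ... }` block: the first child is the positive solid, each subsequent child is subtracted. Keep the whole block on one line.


difference() { translate([344, 247, 0]) cube([4625, 181, 2596]); translate([3538, 247, 753]) cube([545, 181, 1581]); }


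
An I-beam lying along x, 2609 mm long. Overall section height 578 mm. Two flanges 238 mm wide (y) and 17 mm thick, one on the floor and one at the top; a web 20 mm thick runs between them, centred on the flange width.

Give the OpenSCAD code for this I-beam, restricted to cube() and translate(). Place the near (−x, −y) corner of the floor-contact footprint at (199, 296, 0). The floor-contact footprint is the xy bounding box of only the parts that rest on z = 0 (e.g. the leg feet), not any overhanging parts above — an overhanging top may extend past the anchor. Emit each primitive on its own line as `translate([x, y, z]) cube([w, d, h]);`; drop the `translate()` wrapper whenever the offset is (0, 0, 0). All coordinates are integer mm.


translate([199, 296, 0]) cube([2609, 238, 17]);
translate([199, 405, 17]) cube([2609, 20, 544]);
translate([199, 296, 561]) cube([2609, 238, 17]);


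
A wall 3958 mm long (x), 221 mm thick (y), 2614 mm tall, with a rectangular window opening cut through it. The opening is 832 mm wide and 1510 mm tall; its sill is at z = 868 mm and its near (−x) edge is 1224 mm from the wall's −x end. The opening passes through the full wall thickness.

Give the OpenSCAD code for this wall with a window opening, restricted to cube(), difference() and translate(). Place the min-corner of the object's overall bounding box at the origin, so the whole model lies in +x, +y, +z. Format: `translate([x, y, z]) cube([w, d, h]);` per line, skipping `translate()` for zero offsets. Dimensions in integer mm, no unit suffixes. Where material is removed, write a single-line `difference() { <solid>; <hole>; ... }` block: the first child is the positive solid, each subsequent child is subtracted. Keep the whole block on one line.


difference() { cube([3958, 221, 2614]); translate([1224, 0, 868]) cube([832, 221, 1510]); }


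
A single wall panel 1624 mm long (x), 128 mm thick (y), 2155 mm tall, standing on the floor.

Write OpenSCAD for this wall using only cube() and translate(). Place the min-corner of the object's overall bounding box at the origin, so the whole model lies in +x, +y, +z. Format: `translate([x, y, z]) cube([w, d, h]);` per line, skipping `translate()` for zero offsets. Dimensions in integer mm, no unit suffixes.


cube([1624, 128, 2155]);


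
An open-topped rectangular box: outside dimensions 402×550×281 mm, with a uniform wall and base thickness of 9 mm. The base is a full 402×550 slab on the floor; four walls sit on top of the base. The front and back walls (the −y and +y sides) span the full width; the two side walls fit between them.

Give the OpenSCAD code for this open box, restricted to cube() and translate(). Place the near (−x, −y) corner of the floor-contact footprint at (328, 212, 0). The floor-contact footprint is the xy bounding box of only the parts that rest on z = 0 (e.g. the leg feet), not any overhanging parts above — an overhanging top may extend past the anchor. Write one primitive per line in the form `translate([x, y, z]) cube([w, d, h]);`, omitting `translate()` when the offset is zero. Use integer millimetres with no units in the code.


translate([328, 212, 0]) cube([402, 550, 9]);
translate([328, 212, 9]) cube([402, 9, 272]);
translate([328, 753, 9]) cube([402, 9, 272]);
translate([328, 221, 9]) cube([9, 532, 272]);
translate([721, 221, 9]) cube([9, 532, 272]);


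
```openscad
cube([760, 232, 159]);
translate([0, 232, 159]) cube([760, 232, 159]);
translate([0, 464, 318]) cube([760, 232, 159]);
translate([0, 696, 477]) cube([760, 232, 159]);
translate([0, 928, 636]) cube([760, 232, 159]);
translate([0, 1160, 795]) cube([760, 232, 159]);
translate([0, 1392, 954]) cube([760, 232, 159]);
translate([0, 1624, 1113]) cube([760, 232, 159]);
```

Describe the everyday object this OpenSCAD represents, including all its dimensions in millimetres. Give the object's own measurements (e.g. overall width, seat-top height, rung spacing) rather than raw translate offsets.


A straight staircase of 8 solid steps. Each step is 760 mm wide (x), 232 mm deep (y, the going) and 159 mm tall (the rise). The first step rests on the floor; each subsequent step sits one going further in +y and one rise higher in +z, directly behind and above the previous step with no overlap.


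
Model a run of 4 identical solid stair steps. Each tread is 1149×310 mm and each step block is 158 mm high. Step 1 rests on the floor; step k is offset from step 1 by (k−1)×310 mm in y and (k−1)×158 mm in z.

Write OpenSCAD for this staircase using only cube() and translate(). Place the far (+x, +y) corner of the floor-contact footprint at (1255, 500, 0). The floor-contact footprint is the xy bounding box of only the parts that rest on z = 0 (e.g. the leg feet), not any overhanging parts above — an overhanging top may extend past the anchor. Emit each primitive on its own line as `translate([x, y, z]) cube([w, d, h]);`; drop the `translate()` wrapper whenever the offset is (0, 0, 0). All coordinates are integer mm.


translate([106, 190, 0]) cube([1149, 310, 158]);
translate([106, 500, 158]) cube([1149, 310, 158]);
translate([106, 810, 316]) cube([1149, 310, 158]);
translate([106, 1120, 474]) cube([1149, 310, 158]);


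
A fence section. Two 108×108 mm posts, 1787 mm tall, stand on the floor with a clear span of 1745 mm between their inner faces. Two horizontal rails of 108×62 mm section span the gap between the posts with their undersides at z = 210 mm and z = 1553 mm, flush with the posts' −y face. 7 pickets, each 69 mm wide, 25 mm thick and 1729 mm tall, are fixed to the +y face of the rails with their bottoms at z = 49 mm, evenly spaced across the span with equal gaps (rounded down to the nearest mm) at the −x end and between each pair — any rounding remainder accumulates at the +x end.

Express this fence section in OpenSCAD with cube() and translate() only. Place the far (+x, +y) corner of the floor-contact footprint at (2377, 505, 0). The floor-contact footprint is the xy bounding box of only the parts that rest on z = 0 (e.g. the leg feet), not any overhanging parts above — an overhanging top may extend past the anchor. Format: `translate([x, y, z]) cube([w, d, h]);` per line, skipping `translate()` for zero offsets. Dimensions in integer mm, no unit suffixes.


translate([416, 397, 0]) cube([108, 108, 1787]);
translate([2269, 397, 0]) cube([108, 108, 1787]);
translate([524, 397, 210]) cube([1745, 108, 62]);
translate([524, 397, 1553]) cube([1745, 108, 62]);
translate([681, 505, 49]) cube([69, 25, 1729]);
translate([907, 505, 49]) cube([69, 25, 1729]);
translate([1133, 505, 49]) cube([69, 25, 1729]);
translate([1359, 505, 49]) cube([69, 25, 1729]);
translate([1585, 505, 49]) cube([69, 25, 1729]);
translate([1811, 505, 49]) cube([69, 25, 1729]);
translate([2037, 505, 49]) cube([69, 25, 1729]);


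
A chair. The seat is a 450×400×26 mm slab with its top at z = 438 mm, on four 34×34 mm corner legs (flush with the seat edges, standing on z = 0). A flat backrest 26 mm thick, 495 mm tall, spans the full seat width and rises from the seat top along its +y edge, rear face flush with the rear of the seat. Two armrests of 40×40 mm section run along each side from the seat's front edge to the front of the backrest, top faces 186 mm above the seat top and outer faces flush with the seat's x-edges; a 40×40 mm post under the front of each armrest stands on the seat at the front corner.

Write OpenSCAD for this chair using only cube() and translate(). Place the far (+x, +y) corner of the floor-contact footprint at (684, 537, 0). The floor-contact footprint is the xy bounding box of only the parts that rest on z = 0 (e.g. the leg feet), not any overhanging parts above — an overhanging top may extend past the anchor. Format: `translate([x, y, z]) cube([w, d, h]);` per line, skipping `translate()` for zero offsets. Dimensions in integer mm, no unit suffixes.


// leg_h = 438 - 26 = 412
// arm post h = 186 - 40 = 146
translate([234, 137, 412]) cube([450, 400, 26]);
translate([234, 137, 0]) cube([34, 34, 412]);
translate([650, 137, 0]) cube([34, 34, 412]);
translate([234, 503, 0]) cube([34, 34, 412]);
translate([650, 503, 0]) cube([34, 34, 412]);
translate([234, 511, 438]) cube([450, 26, 495]);
translate([234, 137, 584]) cube([40, 374, 40]);
translate([644, 137, 584]) cube([40, 374, 40]);
translate([234, 137, 438]) cube([40, 40, 146]);
translate([644, 137, 438]) cube([40, 40, 146]);


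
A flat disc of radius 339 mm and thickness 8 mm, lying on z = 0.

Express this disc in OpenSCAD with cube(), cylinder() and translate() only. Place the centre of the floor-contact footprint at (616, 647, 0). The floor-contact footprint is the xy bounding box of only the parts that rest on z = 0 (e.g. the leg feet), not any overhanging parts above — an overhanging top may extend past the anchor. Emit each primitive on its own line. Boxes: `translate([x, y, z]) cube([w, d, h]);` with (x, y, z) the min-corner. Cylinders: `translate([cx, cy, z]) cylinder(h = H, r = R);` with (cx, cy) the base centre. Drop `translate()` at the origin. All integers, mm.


translate([616, 647, 0]) cylinder(h = 8, r = 339);


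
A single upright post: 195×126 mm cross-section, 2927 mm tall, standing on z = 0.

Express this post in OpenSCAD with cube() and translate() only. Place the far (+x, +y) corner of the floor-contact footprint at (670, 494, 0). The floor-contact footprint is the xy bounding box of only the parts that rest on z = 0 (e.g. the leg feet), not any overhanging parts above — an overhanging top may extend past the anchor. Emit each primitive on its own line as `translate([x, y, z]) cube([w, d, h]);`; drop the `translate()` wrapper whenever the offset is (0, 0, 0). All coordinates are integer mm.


translate([475, 368, 0]) cube([195, 126, 2927]);


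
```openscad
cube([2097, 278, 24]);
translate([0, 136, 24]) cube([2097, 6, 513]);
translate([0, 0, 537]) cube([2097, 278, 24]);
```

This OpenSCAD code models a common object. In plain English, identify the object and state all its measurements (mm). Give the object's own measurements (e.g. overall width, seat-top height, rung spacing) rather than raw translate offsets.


An I-beam lying along x, 2097 mm long. Overall section height 561 mm. Two flanges 278 mm wide (y) and 24 mm thick, one on the floor and one at the top; a web 6 mm thick runs between them, centred on the flange width.


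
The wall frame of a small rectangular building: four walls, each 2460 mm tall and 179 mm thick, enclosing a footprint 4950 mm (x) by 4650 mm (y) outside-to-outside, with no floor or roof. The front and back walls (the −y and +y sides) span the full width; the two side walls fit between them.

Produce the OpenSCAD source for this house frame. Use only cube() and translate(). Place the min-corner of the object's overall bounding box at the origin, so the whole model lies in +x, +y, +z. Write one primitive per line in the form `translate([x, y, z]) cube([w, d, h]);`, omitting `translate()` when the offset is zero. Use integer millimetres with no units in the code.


cube([4950, 179, 2460]);
translate([0, 4471, 0]) cube([4950, 179, 2460]);
translate([0, 179, 0]) cube([179, 4292, 2460]);
translate([4771, 179, 0]) cube([179, 4292, 2460]);


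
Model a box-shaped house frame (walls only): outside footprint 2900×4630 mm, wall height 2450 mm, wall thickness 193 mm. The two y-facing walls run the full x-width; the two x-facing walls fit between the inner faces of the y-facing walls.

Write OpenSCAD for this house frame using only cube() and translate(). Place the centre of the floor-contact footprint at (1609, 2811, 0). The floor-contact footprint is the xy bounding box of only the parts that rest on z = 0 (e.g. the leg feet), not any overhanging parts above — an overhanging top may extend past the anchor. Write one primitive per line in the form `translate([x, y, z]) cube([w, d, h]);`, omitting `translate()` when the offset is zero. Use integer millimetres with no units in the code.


translate([159, 496, 0]) cube([2900, 193, 2450]);
translate([159, 4933, 0]) cube([2900, 193, 2450]);
translate([159, 689, 0]) cube([193, 4244, 2450]);
translate([2866, 689, 0]) cube([193, 4244, 2450]);


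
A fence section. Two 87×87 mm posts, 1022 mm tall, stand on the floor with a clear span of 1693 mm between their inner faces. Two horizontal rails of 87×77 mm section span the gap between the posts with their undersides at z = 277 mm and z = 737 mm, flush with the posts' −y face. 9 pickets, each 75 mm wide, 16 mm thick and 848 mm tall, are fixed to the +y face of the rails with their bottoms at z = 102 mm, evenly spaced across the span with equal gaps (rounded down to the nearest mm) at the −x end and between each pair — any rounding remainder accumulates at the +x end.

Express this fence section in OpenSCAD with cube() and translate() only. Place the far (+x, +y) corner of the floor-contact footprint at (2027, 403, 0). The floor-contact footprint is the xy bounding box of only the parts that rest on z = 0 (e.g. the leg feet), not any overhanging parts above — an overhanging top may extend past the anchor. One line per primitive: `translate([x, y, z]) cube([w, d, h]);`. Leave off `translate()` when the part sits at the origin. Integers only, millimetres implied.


translate([160, 316, 0]) cube([87, 87, 1022]);
translate([1940, 316, 0]) cube([87, 87, 1022]);
translate([247, 316, 277]) cube([1693, 87, 77]);
translate([247, 316, 737]) cube([1693, 87, 77]);
translate([348, 403, 102]) cube([75, 16, 848]);
translate([524, 403, 102]) cube([75, 16, 848]);
translate([700, 403, 102]) cube([75, 16, 848]);
translate([876, 403, 102]) cube([75, 16, 848]);
translate([1052, 403, 102]) cube([75, 16, 848]);
translate([1228, 403, 102]) cube([75, 16, 848]);
translate([1404, 403, 102]) cube([75, 16, 848]);
translate([1580, 403, 102]) cube([75, 16, 848]);
translate([1756, 403, 102]) cube([75, 16, 848]);


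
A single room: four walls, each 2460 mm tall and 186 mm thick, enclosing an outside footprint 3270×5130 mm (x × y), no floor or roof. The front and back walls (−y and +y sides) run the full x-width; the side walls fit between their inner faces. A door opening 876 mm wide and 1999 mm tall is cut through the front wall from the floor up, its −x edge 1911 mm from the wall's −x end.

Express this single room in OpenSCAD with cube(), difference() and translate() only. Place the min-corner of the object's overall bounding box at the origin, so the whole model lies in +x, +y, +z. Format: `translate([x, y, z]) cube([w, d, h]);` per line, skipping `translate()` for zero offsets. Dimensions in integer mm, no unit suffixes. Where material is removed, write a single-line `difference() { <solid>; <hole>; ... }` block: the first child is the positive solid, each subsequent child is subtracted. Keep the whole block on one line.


difference() { cube([3270, 186, 2460]); translate([1911, 0, 0]) cube([876, 186, 1999]); }
translate([0, 4944, 0]) cube([3270, 186, 2460]);
translate([0, 186, 0]) cube([186, 4758, 2460]);
translate([3084, 186, 0]) cube([186, 4758, 2460]);


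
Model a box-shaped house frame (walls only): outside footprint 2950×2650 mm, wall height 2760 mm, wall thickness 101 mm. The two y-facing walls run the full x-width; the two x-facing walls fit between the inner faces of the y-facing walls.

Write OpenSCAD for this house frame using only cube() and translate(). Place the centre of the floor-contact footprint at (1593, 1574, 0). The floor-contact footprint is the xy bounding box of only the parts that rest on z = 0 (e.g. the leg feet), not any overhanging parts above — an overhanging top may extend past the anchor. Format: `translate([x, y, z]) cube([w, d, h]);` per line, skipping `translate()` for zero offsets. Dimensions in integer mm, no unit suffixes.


translate([118, 249, 0]) cube([2950, 101, 2760]);
translate([118, 2798, 0]) cube([2950, 101, 2760]);
translate([118, 350, 0]) cube([101, 2448, 2760]);
translate([2967, 350, 0]) cube([101, 2448, 2760]);


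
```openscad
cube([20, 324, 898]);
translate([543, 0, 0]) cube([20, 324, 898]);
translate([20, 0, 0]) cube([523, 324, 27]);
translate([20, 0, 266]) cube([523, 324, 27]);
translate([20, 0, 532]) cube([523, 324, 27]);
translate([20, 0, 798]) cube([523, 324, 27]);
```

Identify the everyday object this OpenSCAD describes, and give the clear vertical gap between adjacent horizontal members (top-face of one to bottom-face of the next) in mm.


A bookshelf. The clear shelf gap is 239 mm.

Two tall side panels with 4 horizontal boards between them — a bookshelf. The first two shelf undersides are at z = 0 and z = 266; with shelf thickness 27, the clear gap is 266 − 0 − 27 = 239 mm.


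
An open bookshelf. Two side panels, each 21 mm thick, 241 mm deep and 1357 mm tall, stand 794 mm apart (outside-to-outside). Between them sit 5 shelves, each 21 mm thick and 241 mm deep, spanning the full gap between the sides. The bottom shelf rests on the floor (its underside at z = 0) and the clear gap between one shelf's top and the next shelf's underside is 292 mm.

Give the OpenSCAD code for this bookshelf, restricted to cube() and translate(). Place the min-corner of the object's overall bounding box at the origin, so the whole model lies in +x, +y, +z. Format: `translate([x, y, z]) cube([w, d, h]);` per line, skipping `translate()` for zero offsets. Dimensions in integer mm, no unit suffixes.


cube([21, 241, 1357]);
translate([773, 0, 0]) cube([21, 241, 1357]);
translate([21, 0, 0]) cube([752, 241, 21]);
translate([21, 0, 313]) cube([752, 241, 21]);
translate([21, 0, 626]) cube([752, 241, 21]);
translate([21, 0, 939]) cube([752, 241, 21]);
translate([21, 0, 1252]) cube([752, 241, 21]);


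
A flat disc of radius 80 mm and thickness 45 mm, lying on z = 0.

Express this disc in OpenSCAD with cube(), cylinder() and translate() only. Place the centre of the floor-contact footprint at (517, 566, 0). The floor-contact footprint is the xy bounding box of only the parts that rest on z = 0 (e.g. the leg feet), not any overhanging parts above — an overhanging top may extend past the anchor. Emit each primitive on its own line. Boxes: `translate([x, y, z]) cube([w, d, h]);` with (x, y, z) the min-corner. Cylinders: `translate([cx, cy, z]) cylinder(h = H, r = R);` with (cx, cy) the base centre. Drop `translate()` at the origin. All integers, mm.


translate([517, 566, 0]) cylinder(h = 45, r = 80);


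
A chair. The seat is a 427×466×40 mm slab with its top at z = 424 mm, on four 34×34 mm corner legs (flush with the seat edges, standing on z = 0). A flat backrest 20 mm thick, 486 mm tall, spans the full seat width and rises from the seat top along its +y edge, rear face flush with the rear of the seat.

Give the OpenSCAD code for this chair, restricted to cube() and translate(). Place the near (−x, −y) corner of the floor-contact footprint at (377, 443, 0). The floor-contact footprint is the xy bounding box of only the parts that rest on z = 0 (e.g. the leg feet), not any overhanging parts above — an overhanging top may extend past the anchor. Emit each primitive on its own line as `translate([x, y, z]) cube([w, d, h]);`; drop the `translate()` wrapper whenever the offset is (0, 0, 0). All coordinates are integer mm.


// leg_h = 424 - 40 = 384
translate([377, 443, 384]) cube([427, 466, 40]);
translate([377, 443, 0]) cube([34, 34, 384]);
translate([770, 443, 0]) cube([34, 34, 384]);
translate([377, 875, 0]) cube([34, 34, 384]);
translate([770, 875, 0]) cube([34, 34, 384]);
translate([377, 889, 424]) cube([427, 20, 486]);
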